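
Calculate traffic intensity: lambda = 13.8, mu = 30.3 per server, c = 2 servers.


rho = lambda / (c * mu) = 13.8 / (2 * 30.3) = 0.2277

0.2277


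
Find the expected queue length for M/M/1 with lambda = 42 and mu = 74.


rho = 42/74; Lq = rho^2/(1-rho) = 0.74

0.74


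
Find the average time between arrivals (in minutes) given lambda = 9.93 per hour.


Mean interarrival time = 60/lambda = 60/9.93 = 6.04 minutes

6.04 minutes


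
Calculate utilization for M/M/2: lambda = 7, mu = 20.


rho = lambda/(c*mu) = 7/(2*20) = 0.175

0.175


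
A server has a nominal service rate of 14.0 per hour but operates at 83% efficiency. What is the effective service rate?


Effective rate = mu * efficiency = 14.0 * 0.83 = 11.62 per hour

11.62 per hour


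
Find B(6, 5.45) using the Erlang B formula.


B(N,A) = (A^N/N!) / sum(A^k/k!, k=0..N) with N=6, A=5.45 = 0.2254

0.2254


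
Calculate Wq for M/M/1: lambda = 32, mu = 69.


rho = 32/69; Wq = rho/(mu - lambda) = 0.0125 hours

0.0125 hours


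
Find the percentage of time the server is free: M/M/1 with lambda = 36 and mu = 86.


Idle fraction = (1 - rho) * 100 = (1 - 36/86) * 100 = 58.1%

58.1%


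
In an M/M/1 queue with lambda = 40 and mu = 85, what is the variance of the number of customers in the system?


rho = 40/85; Var(N) = rho/(1-rho)^2 = 1.68

1.68


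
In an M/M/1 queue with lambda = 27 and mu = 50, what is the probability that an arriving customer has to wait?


P(wait) = rho = lambda/mu = 27/50 = 0.54

0.54


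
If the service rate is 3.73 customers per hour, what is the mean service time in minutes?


Mean service time = 60/mu = 60/3.73 = 16.09 minutes

16.09 minutes


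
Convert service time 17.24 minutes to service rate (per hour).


mu = 60 / avg_service_time = 60 / 17.24 = 3.48 per hour

3.48 per hour


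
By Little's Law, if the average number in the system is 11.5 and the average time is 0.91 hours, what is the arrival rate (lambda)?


lambda = L / W = 11.5 / 0.91 = 12.64 per hour

12.64 per hour


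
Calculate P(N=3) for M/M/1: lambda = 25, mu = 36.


rho = 25/36; P(n) = (1-rho)*rho^n = (1-25/36)*(25/36)^3 = 0.1023

0.1023


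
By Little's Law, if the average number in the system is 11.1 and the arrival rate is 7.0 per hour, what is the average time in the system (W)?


W = L / lambda = 11.1 / 7.0 = 1.5857 hours

1.5857 hours


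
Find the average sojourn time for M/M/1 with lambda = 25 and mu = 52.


W = 1/(mu - lambda) = 1/(52 - 25) = 0.037 hours

0.037 hours


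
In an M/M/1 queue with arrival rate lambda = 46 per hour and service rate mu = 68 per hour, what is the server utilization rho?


rho = lambda/mu = 46/68 = 0.6765

0.6765


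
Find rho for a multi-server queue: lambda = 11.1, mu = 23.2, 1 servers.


rho = lambda / (c * mu) = 11.1 / (1 * 23.2) = 0.4784

0.4784


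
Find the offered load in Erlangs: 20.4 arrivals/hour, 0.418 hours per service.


Offered load a = lambda * E[S] = 20.4 * 0.418 = 8.53 Erlangs

8.53 Erlangs


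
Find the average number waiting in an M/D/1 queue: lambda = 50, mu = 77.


M/D/1: Lq = rho^2 / (2*(1-rho)) where rho = 50/77; Lq = 0.6

0.6


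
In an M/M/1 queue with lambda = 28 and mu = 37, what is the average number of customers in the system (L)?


rho = 28/37; L = rho/(1-rho) = 3.11

3.11


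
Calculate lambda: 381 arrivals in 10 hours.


lambda = total arrivals / time = 381 / 10 = 38.1 per hour

38.1 per hour


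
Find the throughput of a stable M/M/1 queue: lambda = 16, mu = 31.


For a stable queue (lambda < mu), throughput = lambda = 16 per hour

16 per hour


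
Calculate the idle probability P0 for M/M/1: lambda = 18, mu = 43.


P0 = 1 - rho = 1 - 18/43 = 0.5814

0.5814


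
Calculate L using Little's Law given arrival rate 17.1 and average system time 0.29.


L = lambda * W = 17.1 * 0.29 = 4.96

4.96


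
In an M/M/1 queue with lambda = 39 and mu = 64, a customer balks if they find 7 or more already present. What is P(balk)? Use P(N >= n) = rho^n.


P(N >= 7) = rho^7 = (39/64)^7 = 0.0312

0.0312


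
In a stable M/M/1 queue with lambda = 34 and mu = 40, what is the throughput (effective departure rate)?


For a stable queue (lambda < mu), throughput = lambda = 34 per hour

34 per hour


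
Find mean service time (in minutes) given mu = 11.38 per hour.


Mean service time = 60/mu = 60/11.38 = 5.27 minutes

5.27 minutes


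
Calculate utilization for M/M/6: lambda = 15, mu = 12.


rho = lambda/(c*mu) = 15/(6*12) = 0.2083

0.2083


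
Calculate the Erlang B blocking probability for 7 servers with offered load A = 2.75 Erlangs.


B(N,A) = (A^N/N!) / sum(A^k/k!, k=0..N) with N=7, A=2.75 = 0.0152

0.0152


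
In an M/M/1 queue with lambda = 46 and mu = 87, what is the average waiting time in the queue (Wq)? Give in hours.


rho = 46/87; Wq = rho/(mu - lambda) = 0.0129 hours

0.0129 hours


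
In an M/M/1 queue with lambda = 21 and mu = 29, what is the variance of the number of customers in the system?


rho = 21/29; Var(N) = rho/(1-rho)^2 = 9.52

9.52


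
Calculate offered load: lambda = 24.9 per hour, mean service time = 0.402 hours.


Offered load a = lambda * E[S] = 24.9 * 0.402 = 10.01 Erlangs

10.01 Erlangs


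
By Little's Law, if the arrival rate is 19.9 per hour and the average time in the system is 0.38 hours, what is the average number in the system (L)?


L = lambda * W = 19.9 * 0.38 = 7.56

7.56


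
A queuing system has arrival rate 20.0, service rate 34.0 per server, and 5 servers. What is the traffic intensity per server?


rho = lambda / (c * mu) = 20.0 / (5 * 34.0) = 0.1176

0.1176


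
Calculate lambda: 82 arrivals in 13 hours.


lambda = total arrivals / time = 82 / 13 = 6.31 per hour

6.31 per hour


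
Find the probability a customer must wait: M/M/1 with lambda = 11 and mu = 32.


P(wait) = rho = lambda/mu = 11/32 = 0.3438

0.3438


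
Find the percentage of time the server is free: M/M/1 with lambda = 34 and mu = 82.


Idle fraction = (1 - rho) * 100 = (1 - 34/82) * 100 = 58.5%

58.5%


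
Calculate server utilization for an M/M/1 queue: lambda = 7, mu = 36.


rho = lambda/mu = 7/36 = 0.1944

0.1944


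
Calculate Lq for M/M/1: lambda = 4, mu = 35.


rho = 4/35; Lq = rho^2/(1-rho) = 0.01

0.01


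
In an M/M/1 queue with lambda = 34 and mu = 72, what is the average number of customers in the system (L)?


rho = 34/72; L = rho/(1-rho) = 0.89

0.89


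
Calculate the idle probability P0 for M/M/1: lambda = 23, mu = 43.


P0 = 1 - rho = 1 - 23/43 = 0.4651

0.4651


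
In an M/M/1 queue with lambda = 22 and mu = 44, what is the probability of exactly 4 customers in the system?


rho = 22/44; P(n) = (1-rho)*rho^n = (1-22/44)*(22/44)^4 = 0.0313

0.0313


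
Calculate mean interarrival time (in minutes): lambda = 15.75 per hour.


Mean interarrival time = 60/lambda = 60/15.75 = 3.81 minutes

3.81 minutes


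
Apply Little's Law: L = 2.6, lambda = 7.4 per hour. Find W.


W = L / lambda = 2.6 / 7.4 = 0.3514 hours

0.3514 hours


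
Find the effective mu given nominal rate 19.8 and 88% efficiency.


Effective rate = mu * efficiency = 19.8 * 0.88 = 17.42 per hour

17.42 per hour


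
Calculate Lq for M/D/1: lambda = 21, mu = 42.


M/D/1: Lq = rho^2 / (2*(1-rho)) where rho = 21/42; Lq = 0.25

0.25


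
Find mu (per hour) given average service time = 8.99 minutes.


mu = 60 / avg_service_time = 60 / 8.99 = 6.67 per hour

6.67 per hour


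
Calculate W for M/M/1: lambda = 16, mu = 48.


W = 1/(mu - lambda) = 1/(48 - 16) = 0.0313 hours

0.0313 hours


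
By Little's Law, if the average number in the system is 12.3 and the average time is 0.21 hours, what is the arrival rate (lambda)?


lambda = L / W = 12.3 / 0.21 = 58.57 per hour

58.57 per hour


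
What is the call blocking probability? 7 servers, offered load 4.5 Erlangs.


B(N,A) = (A^N/N!) / sum(A^k/k!, k=0..N) with N=7, A=4.5 = 0.0902

0.0902


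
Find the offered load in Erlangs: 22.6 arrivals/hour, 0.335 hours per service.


Offered load a = lambda * E[S] = 22.6 * 0.335 = 7.57 Erlangs

7.57 Erlangs


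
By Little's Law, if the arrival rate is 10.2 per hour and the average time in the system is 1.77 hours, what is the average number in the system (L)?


L = lambda * W = 10.2 * 1.77 = 18.05

18.05


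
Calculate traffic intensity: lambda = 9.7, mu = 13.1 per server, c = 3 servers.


rho = lambda / (c * mu) = 9.7 / (3 * 13.1) = 0.2468

0.2468


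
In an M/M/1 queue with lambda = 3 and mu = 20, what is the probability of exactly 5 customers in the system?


rho = 3/20; P(n) = (1-rho)*rho^n = (1-3/20)*(3/20)^5 = 0.0001

0.0001


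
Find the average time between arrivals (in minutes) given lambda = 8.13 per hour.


Mean interarrival time = 60/lambda = 60/8.13 = 7.38 minutes

7.38 minutes


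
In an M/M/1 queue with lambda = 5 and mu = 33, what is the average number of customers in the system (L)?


rho = 5/33; L = rho/(1-rho) = 0.18

0.18


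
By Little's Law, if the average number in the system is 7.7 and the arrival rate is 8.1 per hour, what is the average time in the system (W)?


W = L / lambda = 7.7 / 8.1 = 0.9506 hours

0.9506 hours


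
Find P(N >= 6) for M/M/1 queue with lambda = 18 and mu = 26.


P(N >= 6) = rho^6 = (18/26)^6 = 0.1101

0.1101


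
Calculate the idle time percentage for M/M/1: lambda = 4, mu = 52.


Idle fraction = (1 - rho) * 100 = (1 - 4/52) * 100 = 92.3%

92.3%


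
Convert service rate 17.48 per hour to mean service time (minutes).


Mean service time = 60/mu = 60/17.48 = 3.43 minutes

3.43 minutes


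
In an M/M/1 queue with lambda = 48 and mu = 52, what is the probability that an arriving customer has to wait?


P(wait) = rho = lambda/mu = 48/52 = 0.9231

0.9231


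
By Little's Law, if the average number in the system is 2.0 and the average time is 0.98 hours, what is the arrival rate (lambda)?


lambda = L / W = 2.0 / 0.98 = 2.04 per hour

2.04 per hour


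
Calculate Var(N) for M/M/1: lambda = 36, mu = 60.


rho = 36/60; Var(N) = rho/(1-rho)^2 = 3.75

3.75


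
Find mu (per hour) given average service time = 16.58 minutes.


mu = 60 / avg_service_time = 60 / 16.58 = 3.62 per hour

3.62 per hour


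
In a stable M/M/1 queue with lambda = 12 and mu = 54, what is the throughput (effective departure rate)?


For a stable queue (lambda < mu), throughput = lambda = 12 per hour

12 per hour


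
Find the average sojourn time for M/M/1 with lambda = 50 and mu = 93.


W = 1/(mu - lambda) = 1/(93 - 50) = 0.0233 hours

0.0233 hours


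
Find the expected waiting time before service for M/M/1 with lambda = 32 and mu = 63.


rho = 32/63; Wq = rho/(mu - lambda) = 0.0164 hours

0.0164 hours


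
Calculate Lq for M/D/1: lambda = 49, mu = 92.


M/D/1: Lq = rho^2 / (2*(1-rho)) where rho = 49/92; Lq = 0.3

0.3


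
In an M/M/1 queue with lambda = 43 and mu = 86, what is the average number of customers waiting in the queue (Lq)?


rho = 43/86; Lq = rho^2/(1-rho) = 0.5

0.5


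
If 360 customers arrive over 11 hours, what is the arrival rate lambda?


lambda = total arrivals / time = 360 / 11 = 32.73 per hour

32.73 per hour


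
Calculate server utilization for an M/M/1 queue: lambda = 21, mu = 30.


rho = lambda/mu = 21/30 = 0.7

0.7


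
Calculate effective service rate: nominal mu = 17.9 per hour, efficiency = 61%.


Effective rate = mu * efficiency = 17.9 * 0.61 = 10.92 per hour

10.92 per hour


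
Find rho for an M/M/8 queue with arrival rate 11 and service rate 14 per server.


rho = lambda/(c*mu) = 11/(8*14) = 0.0982

0.0982


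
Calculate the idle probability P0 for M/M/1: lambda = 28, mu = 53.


P0 = 1 - rho = 1 - 28/53 = 0.4717

0.4717


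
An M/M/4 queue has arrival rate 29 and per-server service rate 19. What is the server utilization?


rho = lambda/(c*mu) = 29/(4*19) = 0.3816

0.3816


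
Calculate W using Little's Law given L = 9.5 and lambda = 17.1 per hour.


W = L / lambda = 9.5 / 17.1 = 0.5556 hours

0.5556 hours


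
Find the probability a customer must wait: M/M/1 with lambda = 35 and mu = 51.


P(wait) = rho = lambda/mu = 35/51 = 0.6863

0.6863


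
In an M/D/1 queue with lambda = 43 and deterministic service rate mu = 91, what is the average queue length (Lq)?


M/D/1: Lq = rho^2 / (2*(1-rho)) where rho = 43/91; Lq = 0.21

0.21


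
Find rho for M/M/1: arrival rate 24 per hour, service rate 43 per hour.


rho = lambda/mu = 24/43 = 0.5581

0.5581


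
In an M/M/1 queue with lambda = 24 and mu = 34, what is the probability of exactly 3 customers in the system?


rho = 24/34; P(n) = (1-rho)*rho^n = (1-24/34)*(24/34)^3 = 0.1034

0.1034


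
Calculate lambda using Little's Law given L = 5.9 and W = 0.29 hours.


lambda = L / W = 5.9 / 0.29 = 20.34 per hour

20.34 per hour


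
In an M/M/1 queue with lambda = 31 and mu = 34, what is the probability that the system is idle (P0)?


P0 = 1 - rho = 1 - 31/34 = 0.0882

0.0882


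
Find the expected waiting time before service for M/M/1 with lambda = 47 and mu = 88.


rho = 47/88; Wq = rho/(mu - lambda) = 0.013 hours

0.013 hours


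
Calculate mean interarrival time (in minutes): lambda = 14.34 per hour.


Mean interarrival time = 60/lambda = 60/14.34 = 4.18 minutes

4.18 minutes


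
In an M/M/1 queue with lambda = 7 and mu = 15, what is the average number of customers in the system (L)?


rho = 7/15; L = rho/(1-rho) = 0.88

0.88


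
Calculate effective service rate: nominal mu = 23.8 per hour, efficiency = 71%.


Effective rate = mu * efficiency = 23.8 * 0.71 = 16.9 per hour

16.9 per hour


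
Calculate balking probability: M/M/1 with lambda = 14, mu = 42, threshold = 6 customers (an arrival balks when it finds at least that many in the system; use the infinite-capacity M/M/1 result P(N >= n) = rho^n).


P(N >= 6) = rho^6 = (14/42)^6 = 0.0014

0.0014


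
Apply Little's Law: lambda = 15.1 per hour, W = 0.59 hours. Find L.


L = lambda * W = 15.1 * 0.59 = 8.91

8.91


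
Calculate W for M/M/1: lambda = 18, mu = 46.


W = 1/(mu - lambda) = 1/(46 - 18) = 0.0357 hours

0.0357 hours


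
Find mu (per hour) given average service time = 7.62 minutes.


mu = 60 / avg_service_time = 60 / 7.62 = 7.87 per hour

7.87 per hour


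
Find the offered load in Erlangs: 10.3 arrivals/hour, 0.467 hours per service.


Offered load a = lambda * E[S] = 10.3 * 0.467 = 4.81 Erlangs

4.81 Erlangs


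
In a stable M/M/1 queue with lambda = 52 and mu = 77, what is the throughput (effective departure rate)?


For a stable queue (lambda < mu), throughput = lambda = 52 per hour

52 per hour


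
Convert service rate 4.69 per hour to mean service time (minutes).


Mean service time = 60/mu = 60/4.69 = 12.79 minutes

12.79 minutes


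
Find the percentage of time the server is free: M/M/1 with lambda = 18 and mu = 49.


Idle fraction = (1 - rho) * 100 = (1 - 18/49) * 100 = 63.3%

63.3%


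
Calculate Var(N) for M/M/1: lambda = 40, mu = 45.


rho = 40/45; Var(N) = rho/(1-rho)^2 = 72.0

72.0


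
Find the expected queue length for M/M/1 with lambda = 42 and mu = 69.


rho = 42/69; Lq = rho^2/(1-rho) = 0.95

0.95


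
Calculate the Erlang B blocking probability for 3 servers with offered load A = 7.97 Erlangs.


B(N,A) = (A^N/N!) / sum(A^k/k!, k=0..N) with N=3, A=7.97 = 0.6744

0.6744


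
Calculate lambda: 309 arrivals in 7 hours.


lambda = total arrivals / time = 309 / 7 = 44.14 per hour

44.14 per hour


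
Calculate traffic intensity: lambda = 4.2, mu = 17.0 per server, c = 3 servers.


rho = lambda / (c * mu) = 4.2 / (3 * 17.0) = 0.0824

0.0824


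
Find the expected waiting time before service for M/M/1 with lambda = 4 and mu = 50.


rho = 4/50; Wq = rho/(mu - lambda) = 0.0017 hours

0.0017 hours


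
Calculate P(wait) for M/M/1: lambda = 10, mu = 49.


P(wait) = rho = lambda/mu = 10/49 = 0.2041

0.2041


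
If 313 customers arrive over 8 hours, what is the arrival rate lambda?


lambda = total arrivals / time = 313 / 8 = 39.13 per hour

39.13 per hour


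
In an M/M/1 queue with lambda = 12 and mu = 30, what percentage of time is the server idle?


Idle fraction = (1 - rho) * 100 = (1 - 12/30) * 100 = 60.0%

60.0%


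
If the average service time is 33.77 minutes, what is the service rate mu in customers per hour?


mu = 60 / avg_service_time = 60 / 33.77 = 1.78 per hour

1.78 per hour


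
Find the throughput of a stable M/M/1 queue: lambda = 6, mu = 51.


For a stable queue (lambda < mu), throughput = lambda = 6 per hour

6 per hour


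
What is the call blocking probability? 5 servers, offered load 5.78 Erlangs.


B(N,A) = (A^N/N!) / sum(A^k/k!, k=0..N) with N=5, A=5.78 = 0.3448

0.3448


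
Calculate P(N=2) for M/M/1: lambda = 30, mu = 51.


rho = 30/51; P(n) = (1-rho)*rho^n = (1-30/51)*(30/51)^2 = 0.1425

0.1425


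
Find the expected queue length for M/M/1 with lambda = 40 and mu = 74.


rho = 40/74; Lq = rho^2/(1-rho) = 0.64

0.64


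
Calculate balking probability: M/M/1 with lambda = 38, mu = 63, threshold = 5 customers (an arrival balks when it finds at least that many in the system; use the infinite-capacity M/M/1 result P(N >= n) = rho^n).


P(N >= 5) = rho^5 = (38/63)^5 = 0.0798

0.0798


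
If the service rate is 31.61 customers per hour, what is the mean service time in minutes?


Mean service time = 60/mu = 60/31.61 = 1.9 minutes

1.9 minutes


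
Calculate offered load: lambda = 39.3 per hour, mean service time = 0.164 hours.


Offered load a = lambda * E[S] = 39.3 * 0.164 = 6.45 Erlangs

6.45 Erlangs


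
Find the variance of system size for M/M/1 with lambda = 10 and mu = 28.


rho = 10/28; Var(N) = rho/(1-rho)^2 = 0.86

0.86


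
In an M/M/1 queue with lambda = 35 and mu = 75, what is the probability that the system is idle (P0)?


P0 = 1 - rho = 1 - 35/75 = 0.5333

0.5333


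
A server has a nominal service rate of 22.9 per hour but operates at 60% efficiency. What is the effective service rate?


Effective rate = mu * efficiency = 22.9 * 0.6 = 13.74 per hour

13.74 per hour


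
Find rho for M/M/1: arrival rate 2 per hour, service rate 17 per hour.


rho = lambda/mu = 2/17 = 0.1176

0.1176


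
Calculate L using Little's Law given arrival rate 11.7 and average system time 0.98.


L = lambda * W = 11.7 * 0.98 = 11.47

11.47


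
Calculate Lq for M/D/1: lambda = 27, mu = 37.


M/D/1: Lq = rho^2 / (2*(1-rho)) where rho = 27/37; Lq = 0.99

0.99


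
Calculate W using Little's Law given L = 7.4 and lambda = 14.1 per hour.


W = L / lambda = 7.4 / 14.1 = 0.5248 hours

0.5248 hours


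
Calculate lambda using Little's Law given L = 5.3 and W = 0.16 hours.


lambda = L / W = 5.3 / 0.16 = 33.13 per hour

33.13 per hour


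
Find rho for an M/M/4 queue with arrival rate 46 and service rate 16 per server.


rho = lambda/(c*mu) = 46/(4*16) = 0.7188

0.7188


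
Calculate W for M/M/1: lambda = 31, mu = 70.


W = 1/(mu - lambda) = 1/(70 - 31) = 0.0256 hours

0.0256 hours


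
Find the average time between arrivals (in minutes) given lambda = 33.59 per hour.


Mean interarrival time = 60/lambda = 60/33.59 = 1.79 minutes

1.79 minutes


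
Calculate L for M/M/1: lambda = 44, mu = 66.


rho = 44/66; L = rho/(1-rho) = 2.0

2.0


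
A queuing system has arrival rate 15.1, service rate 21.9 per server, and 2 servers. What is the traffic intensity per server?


rho = lambda / (c * mu) = 15.1 / (2 * 21.9) = 0.3447

0.3447


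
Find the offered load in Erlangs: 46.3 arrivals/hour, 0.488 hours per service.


Offered load a = lambda * E[S] = 46.3 * 0.488 = 22.59 Erlangs

22.59 Erlangs


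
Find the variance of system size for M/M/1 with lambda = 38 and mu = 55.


rho = 38/55; Var(N) = rho/(1-rho)^2 = 7.23

7.23


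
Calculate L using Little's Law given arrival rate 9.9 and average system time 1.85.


L = lambda * W = 9.9 * 1.85 = 18.32

18.32


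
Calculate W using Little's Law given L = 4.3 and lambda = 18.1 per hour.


W = L / lambda = 4.3 / 18.1 = 0.2376 hours

0.2376 hours


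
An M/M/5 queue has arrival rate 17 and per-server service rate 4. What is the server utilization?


rho = lambda/(c*mu) = 17/(5*4) = 0.85

0.85


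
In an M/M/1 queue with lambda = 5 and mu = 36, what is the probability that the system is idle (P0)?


P0 = 1 - rho = 1 - 5/36 = 0.8611

0.8611


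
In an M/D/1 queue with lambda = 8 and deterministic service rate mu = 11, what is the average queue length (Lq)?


M/D/1: Lq = rho^2 / (2*(1-rho)) where rho = 8/11; Lq = 0.97

0.97


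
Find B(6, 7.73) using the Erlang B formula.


B(N,A) = (A^N/N!) / sum(A^k/k!, k=0..N) with N=6, A=7.73 = 0.3748

0.3748


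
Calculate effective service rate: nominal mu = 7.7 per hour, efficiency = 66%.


Effective rate = mu * efficiency = 7.7 * 0.66 = 5.08 per hour

5.08 per hour


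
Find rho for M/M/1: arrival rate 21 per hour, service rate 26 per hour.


rho = lambda/mu = 21/26 = 0.8077

0.8077


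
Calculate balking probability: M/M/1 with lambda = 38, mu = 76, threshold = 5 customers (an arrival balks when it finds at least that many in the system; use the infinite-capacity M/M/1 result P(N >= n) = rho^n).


P(N >= 5) = rho^5 = (38/76)^5 = 0.0313

0.0313


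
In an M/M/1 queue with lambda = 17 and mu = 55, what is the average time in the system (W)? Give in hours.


W = 1/(mu - lambda) = 1/(55 - 17) = 0.0263 hours

0.0263 hours


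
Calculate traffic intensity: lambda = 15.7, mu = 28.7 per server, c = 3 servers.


rho = lambda / (c * mu) = 15.7 / (3 * 28.7) = 0.1823

0.1823


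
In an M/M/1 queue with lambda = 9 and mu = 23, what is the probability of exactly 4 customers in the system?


rho = 9/23; P(n) = (1-rho)*rho^n = (1-9/23)*(9/23)^4 = 0.0143

0.0143


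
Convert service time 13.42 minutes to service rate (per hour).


mu = 60 / avg_service_time = 60 / 13.42 = 4.47 per hour

4.47 per hour


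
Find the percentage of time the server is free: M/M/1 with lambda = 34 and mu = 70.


Idle fraction = (1 - rho) * 100 = (1 - 34/70) * 100 = 51.4%

51.4%


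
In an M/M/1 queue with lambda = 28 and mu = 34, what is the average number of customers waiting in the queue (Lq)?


rho = 28/34; Lq = rho^2/(1-rho) = 3.84

3.84


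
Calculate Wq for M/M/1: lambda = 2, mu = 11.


rho = 2/11; Wq = rho/(mu - lambda) = 0.0202 hours

0.0202 hours


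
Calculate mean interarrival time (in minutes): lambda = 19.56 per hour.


Mean interarrival time = 60/lambda = 60/19.56 = 3.07 minutes

3.07 minutes


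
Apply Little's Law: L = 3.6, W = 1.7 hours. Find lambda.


lambda = L / W = 3.6 / 1.7 = 2.12 per hour

2.12 per hour


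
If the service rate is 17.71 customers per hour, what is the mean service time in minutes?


Mean service time = 60/mu = 60/17.71 = 3.39 minutes

3.39 minutes


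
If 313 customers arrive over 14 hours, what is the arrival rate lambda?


lambda = total arrivals / time = 313 / 14 = 22.36 per hour

22.36 per hour


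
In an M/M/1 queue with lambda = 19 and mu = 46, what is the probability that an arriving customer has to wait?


P(wait) = rho = lambda/mu = 19/46 = 0.413

0.413


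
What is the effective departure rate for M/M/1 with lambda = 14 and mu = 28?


For a stable queue (lambda < mu), throughput = lambda = 14 per hour

14 per hour


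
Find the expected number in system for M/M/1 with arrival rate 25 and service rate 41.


rho = 25/41; L = rho/(1-rho) = 1.56

1.56


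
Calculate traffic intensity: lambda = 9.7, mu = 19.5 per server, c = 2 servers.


rho = lambda / (c * mu) = 9.7 / (2 * 19.5) = 0.2487

0.2487


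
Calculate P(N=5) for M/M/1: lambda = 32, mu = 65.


rho = 32/65; P(n) = (1-rho)*rho^n = (1-32/65)*(32/65)^5 = 0.0147

0.0147


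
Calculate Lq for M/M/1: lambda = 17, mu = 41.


rho = 17/41; Lq = rho^2/(1-rho) = 0.29

0.29


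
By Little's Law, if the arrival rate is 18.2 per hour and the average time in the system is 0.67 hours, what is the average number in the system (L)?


L = lambda * W = 18.2 * 0.67 = 12.19

12.19


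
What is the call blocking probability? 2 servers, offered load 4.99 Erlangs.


B(N,A) = (A^N/N!) / sum(A^k/k!, k=0..N) with N=2, A=4.99 = 0.6752

0.6752


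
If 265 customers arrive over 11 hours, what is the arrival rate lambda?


lambda = total arrivals / time = 265 / 11 = 24.09 per hour

24.09 per hour


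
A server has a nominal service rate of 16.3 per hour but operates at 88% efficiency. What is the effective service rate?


Effective rate = mu * efficiency = 16.3 * 0.88 = 14.34 per hour

14.34 per hour


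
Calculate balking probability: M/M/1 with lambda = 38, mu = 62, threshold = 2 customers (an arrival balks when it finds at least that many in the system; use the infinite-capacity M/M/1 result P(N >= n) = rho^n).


P(N >= 2) = rho^2 = (38/62)^2 = 0.3757

0.3757


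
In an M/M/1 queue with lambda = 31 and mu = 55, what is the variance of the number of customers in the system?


rho = 31/55; Var(N) = rho/(1-rho)^2 = 2.96

2.96


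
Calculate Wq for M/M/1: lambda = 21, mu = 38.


rho = 21/38; Wq = rho/(mu - lambda) = 0.0325 hours

0.0325 hours


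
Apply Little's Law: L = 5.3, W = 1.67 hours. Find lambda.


lambda = L / W = 5.3 / 1.67 = 3.17 per hour

3.17 per hour


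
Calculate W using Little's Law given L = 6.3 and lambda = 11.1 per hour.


W = L / lambda = 6.3 / 11.1 = 0.5676 hours

0.5676 hours


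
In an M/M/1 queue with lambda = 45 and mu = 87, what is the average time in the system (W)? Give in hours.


W = 1/(mu - lambda) = 1/(87 - 45) = 0.0238 hours

0.0238 hours


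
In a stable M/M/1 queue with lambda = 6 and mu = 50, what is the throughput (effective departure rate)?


For a stable queue (lambda < mu), throughput = lambda = 6 per hour

6 per hour


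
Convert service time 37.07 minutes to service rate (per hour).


mu = 60 / avg_service_time = 60 / 37.07 = 1.62 per hour

1.62 per hour


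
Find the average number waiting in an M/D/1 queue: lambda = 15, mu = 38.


M/D/1: Lq = rho^2 / (2*(1-rho)) where rho = 15/38; Lq = 0.13

0.13


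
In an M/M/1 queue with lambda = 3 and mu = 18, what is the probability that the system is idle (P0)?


P0 = 1 - rho = 1 - 3/18 = 0.8333

0.8333


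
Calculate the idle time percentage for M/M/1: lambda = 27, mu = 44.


Idle fraction = (1 - rho) * 100 = (1 - 27/44) * 100 = 38.6%

38.6%


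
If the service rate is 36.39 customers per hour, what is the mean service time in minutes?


Mean service time = 60/mu = 60/36.39 = 1.65 minutes

1.65 minutes


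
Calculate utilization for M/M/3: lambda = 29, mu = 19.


rho = lambda/(c*mu) = 29/(3*19) = 0.5088

0.5088


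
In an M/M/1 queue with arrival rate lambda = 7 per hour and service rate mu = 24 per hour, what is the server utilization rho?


rho = lambda/mu = 7/24 = 0.2917

0.2917


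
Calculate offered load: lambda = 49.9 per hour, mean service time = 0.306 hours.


Offered load a = lambda * E[S] = 49.9 * 0.306 = 15.27 Erlangs

15.27 Erlangs


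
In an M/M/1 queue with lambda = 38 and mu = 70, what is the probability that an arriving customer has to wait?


P(wait) = rho = lambda/mu = 38/70 = 0.5429

0.5429


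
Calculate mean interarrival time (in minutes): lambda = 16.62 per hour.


Mean interarrival time = 60/lambda = 60/16.62 = 3.61 minutes

3.61 minutes


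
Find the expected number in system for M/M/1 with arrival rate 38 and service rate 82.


rho = 38/82; L = rho/(1-rho) = 0.86

0.86


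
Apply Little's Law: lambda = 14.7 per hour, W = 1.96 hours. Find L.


L = lambda * W = 14.7 * 1.96 = 28.81

28.81


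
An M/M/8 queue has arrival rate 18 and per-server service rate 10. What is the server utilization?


rho = lambda/(c*mu) = 18/(8*10) = 0.225

0.225


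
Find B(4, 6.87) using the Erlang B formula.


B(N,A) = (A^N/N!) / sum(A^k/k!, k=0..N) with N=4, A=6.87 = 0.5205

0.5205


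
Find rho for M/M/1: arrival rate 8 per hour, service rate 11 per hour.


rho = lambda/mu = 8/11 = 0.7273

0.7273


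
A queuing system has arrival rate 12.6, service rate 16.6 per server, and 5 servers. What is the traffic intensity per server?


rho = lambda / (c * mu) = 12.6 / (5 * 16.6) = 0.1518

0.1518


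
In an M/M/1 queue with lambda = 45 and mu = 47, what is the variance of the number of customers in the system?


rho = 45/47; Var(N) = rho/(1-rho)^2 = 528.75

528.75


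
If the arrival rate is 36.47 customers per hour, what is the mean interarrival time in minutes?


Mean interarrival time = 60/lambda = 60/36.47 = 1.65 minutes

1.65 minutes


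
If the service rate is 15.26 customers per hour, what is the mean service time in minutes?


Mean service time = 60/mu = 60/15.26 = 3.93 minutes

3.93 minutes


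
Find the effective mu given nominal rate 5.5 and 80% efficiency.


Effective rate = mu * efficiency = 5.5 * 0.8 = 4.4 per hour

4.4 per hour


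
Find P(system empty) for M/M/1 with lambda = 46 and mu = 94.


P0 = 1 - rho = 1 - 46/94 = 0.5106

0.5106


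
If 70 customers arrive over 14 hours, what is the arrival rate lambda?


lambda = total arrivals / time = 70 / 14 = 5.0 per hour

5.0 per hour


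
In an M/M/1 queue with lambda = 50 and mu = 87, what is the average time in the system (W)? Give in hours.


W = 1/(mu - lambda) = 1/(87 - 50) = 0.027 hours

0.027 hours


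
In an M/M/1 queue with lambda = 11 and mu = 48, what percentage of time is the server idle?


Idle fraction = (1 - rho) * 100 = (1 - 11/48) * 100 = 77.1%

77.1%


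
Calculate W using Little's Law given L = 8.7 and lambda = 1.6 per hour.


W = L / lambda = 8.7 / 1.6 = 5.4375 hours

5.4375 hours


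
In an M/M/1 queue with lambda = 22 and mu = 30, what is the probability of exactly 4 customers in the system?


rho = 22/30; P(n) = (1-rho)*rho^n = (1-22/30)*(22/30)^4 = 0.0771

0.0771


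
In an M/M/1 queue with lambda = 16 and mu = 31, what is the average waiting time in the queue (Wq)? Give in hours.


rho = 16/31; Wq = rho/(mu - lambda) = 0.0344 hours

0.0344 hours


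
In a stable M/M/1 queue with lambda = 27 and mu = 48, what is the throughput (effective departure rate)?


For a stable queue (lambda < mu), throughput = lambda = 27 per hour

27 per hour


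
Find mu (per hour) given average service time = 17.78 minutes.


mu = 60 / avg_service_time = 60 / 17.78 = 3.37 per hour

3.37 per hour


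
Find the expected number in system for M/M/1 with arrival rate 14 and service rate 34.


rho = 14/34; L = rho/(1-rho) = 0.7

0.7


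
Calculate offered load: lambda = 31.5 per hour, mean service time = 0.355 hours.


Offered load a = lambda * E[S] = 31.5 * 0.355 = 11.18 Erlangs

11.18 Erlangs


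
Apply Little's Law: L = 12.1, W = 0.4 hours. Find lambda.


lambda = L / W = 12.1 / 0.4 = 30.25 per hour

30.25 per hour


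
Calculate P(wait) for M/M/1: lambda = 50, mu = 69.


P(wait) = rho = lambda/mu = 50/69 = 0.7246

0.7246


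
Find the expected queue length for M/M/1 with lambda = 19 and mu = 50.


rho = 19/50; Lq = rho^2/(1-rho) = 0.23

0.23


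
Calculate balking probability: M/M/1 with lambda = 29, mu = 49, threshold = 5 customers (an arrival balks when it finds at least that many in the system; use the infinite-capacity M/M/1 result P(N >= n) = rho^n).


P(N >= 5) = rho^5 = (29/49)^5 = 0.0726

0.0726


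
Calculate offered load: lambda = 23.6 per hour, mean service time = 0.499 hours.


Offered load a = lambda * E[S] = 23.6 * 0.499 = 11.78 Erlangs

11.78 Erlangs


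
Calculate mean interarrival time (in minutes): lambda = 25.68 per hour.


Mean interarrival time = 60/lambda = 60/25.68 = 2.34 minutes

2.34 minutes


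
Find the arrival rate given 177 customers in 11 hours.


lambda = total arrivals / time = 177 / 11 = 16.09 per hour

16.09 per hour


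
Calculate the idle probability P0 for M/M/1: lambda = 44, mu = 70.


P0 = 1 - rho = 1 - 44/70 = 0.3714

0.3714


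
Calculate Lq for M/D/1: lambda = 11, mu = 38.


M/D/1: Lq = rho^2 / (2*(1-rho)) where rho = 11/38; Lq = 0.06

0.06


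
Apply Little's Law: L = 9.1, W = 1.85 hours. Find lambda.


lambda = L / W = 9.1 / 1.85 = 4.92 per hour

4.92 per hour


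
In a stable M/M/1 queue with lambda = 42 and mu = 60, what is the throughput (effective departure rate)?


For a stable queue (lambda < mu), throughput = lambda = 42 per hour

42 per hour


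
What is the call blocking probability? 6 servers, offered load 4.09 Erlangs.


B(N,A) = (A^N/N!) / sum(A^k/k!, k=0..N) with N=6, A=4.09 = 0.1237

0.1237


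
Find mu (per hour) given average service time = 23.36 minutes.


mu = 60 / avg_service_time = 60 / 23.36 = 2.57 per hour

2.57 per hour


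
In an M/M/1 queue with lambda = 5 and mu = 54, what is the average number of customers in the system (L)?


rho = 5/54; L = rho/(1-rho) = 0.1

0.1


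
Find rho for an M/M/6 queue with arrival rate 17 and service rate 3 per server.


rho = lambda/(c*mu) = 17/(6*3) = 0.9444

0.9444


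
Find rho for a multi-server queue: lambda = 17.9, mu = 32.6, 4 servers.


rho = lambda / (c * mu) = 17.9 / (4 * 32.6) = 0.1373

0.1373


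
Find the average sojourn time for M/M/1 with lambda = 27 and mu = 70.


W = 1/(mu - lambda) = 1/(70 - 27) = 0.0233 hours

0.0233 hours


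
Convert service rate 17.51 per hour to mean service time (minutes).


Mean service time = 60/mu = 60/17.51 = 3.43 minutes

3.43 minutes


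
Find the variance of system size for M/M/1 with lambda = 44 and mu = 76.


rho = 44/76; Var(N) = rho/(1-rho)^2 = 3.27

3.27


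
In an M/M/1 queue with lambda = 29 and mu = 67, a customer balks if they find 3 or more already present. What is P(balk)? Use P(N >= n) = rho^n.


P(N >= 3) = rho^3 = (29/67)^3 = 0.0811

0.0811


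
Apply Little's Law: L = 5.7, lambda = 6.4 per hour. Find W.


W = L / lambda = 5.7 / 6.4 = 0.8906 hours

0.8906 hours


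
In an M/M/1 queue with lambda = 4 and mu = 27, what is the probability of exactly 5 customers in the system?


rho = 4/27; P(n) = (1-rho)*rho^n = (1-4/27)*(4/27)^5 = 0.0001

0.0001


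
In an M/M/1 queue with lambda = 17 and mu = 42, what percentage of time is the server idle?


Idle fraction = (1 - rho) * 100 = (1 - 17/42) * 100 = 59.5%

59.5%


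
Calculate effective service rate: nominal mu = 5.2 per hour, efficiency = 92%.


Effective rate = mu * efficiency = 5.2 * 0.92 = 4.78 per hour

4.78 per hour


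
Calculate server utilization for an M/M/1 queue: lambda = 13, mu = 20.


rho = lambda/mu = 13/20 = 0.65

0.65


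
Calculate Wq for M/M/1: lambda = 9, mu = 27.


rho = 9/27; Wq = rho/(mu - lambda) = 0.0185 hours

0.0185 hours


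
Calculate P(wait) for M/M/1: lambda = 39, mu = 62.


P(wait) = rho = lambda/mu = 39/62 = 0.629

0.629


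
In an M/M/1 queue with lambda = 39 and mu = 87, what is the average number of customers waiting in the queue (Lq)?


rho = 39/87; Lq = rho^2/(1-rho) = 0.36

0.36


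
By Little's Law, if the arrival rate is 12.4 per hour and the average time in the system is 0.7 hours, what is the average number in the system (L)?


L = lambda * W = 12.4 * 0.7 = 8.68

8.68


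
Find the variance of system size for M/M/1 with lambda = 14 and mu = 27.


rho = 14/27; Var(N) = rho/(1-rho)^2 = 2.24

2.24


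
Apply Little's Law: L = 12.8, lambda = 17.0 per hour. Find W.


W = L / lambda = 12.8 / 17.0 = 0.7529 hours

0.7529 hours


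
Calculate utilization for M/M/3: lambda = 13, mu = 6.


rho = lambda/(c*mu) = 13/(3*6) = 0.7222

0.7222


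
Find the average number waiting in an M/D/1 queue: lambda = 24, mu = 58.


M/D/1: Lq = rho^2 / (2*(1-rho)) where rho = 24/58; Lq = 0.15

0.15


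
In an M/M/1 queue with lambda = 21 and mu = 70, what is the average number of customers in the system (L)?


rho = 21/70; L = rho/(1-rho) = 0.43

0.43


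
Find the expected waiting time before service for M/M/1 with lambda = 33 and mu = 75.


rho = 33/75; Wq = rho/(mu - lambda) = 0.0105 hours

0.0105 hours


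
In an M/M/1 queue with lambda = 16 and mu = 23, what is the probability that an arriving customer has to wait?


P(wait) = rho = lambda/mu = 16/23 = 0.6957

0.6957


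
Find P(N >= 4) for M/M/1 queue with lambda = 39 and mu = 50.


P(N >= 4) = rho^4 = (39/50)^4 = 0.3702

0.3702


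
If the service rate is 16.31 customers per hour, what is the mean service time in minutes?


Mean service time = 60/mu = 60/16.31 = 3.68 minutes

3.68 minutes


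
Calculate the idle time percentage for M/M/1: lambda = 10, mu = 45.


Idle fraction = (1 - rho) * 100 = (1 - 10/45) * 100 = 77.8%

77.8%


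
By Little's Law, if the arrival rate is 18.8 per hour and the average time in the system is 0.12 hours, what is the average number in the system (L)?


L = lambda * W = 18.8 * 0.12 = 2.26

2.26


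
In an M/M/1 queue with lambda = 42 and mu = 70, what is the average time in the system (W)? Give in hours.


W = 1/(mu - lambda) = 1/(70 - 42) = 0.0357 hours

0.0357 hours


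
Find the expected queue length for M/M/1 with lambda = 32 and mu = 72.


rho = 32/72; Lq = rho^2/(1-rho) = 0.36

0.36


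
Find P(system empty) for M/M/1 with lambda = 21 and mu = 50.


P0 = 1 - rho = 1 - 21/50 = 0.58

0.58


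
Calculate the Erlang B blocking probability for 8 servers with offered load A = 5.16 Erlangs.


B(N,A) = (A^N/N!) / sum(A^k/k!, k=0..N) with N=8, A=5.16 = 0.0777

0.0777


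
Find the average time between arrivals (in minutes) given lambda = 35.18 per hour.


Mean interarrival time = 60/lambda = 60/35.18 = 1.71 minutes

1.71 minutes


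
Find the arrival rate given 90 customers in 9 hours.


lambda = total arrivals / time = 90 / 9 = 10.0 per hour

10.0 per hour


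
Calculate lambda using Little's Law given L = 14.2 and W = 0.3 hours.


lambda = L / W = 14.2 / 0.3 = 47.33 per hour

47.33 per hour


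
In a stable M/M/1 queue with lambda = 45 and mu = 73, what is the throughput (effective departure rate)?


For a stable queue (lambda < mu), throughput = lambda = 45 per hour

45 per hour


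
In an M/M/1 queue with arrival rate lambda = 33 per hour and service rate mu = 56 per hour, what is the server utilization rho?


rho = lambda/mu = 33/56 = 0.5893

0.5893


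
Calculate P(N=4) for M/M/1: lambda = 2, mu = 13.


rho = 2/13; P(n) = (1-rho)*rho^n = (1-2/13)*(2/13)^4 = 0.0005

0.0005


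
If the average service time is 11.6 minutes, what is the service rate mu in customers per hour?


mu = 60 / avg_service_time = 60 / 11.6 = 5.17 per hour

5.17 per hour


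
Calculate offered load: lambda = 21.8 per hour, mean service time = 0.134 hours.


Offered load a = lambda * E[S] = 21.8 * 0.134 = 2.92 Erlangs

2.92 Erlangs


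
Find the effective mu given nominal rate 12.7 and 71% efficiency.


Effective rate = mu * efficiency = 12.7 * 0.71 = 9.02 per hour

9.02 per hour
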